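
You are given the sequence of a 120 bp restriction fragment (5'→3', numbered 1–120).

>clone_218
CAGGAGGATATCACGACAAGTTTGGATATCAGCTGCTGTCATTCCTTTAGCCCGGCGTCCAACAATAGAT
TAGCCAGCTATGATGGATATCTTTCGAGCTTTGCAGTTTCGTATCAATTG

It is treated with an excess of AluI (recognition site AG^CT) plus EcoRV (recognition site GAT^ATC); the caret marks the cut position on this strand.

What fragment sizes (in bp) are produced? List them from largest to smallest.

45, 22, 18, 11, 10, 9, 5 bp

AluI sites (AGCT) start at positions 31, 76, 97.
AluI cuts after base 2 of each site, so after positions 32, 77, 98.
EcoRV sites (GATATC) start at positions 7, 25, 86.
EcoRV cuts after base 3 of each site, so after positions 9, 27, 88.
Combined cut positions: 9, 27, 32, 77, 88, 98.
Linear molecule, 6 cuts → 7 fragments:
  1–9 → 9 bp
  10–27 → 18 bp
  28–32 → 5 bp
  33–77 → 45 bp
  78–88 → 11 bp
  89–98 → 10 bp
  99–120 → 22 bp
Sorted largest to smallest: 45, 22, 18, 11, 10, 9, 5 bp.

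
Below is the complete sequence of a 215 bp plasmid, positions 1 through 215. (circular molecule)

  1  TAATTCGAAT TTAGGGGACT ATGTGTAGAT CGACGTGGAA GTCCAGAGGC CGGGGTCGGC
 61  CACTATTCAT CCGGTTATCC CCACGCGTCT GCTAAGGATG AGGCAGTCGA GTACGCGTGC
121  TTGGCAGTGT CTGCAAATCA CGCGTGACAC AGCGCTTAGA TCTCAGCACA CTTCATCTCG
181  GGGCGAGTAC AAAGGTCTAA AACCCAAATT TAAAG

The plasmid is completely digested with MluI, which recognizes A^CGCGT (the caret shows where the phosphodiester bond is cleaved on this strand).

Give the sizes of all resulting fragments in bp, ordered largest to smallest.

MluI sites (ACGCGT) start at positions 83, 113, 140.
MluI cuts after the first base of each site, so after positions 83, 113, 140.
Circular molecule, 3 cuts → 3 fragments:
  84–113 → 30 bp
  114–140 → 27 bp
  141–215 then 1–83 → 75 + 83 = 158 bp
Sorted largest to smallest: 158, 30, 27 bp.

158, 30, 27 bp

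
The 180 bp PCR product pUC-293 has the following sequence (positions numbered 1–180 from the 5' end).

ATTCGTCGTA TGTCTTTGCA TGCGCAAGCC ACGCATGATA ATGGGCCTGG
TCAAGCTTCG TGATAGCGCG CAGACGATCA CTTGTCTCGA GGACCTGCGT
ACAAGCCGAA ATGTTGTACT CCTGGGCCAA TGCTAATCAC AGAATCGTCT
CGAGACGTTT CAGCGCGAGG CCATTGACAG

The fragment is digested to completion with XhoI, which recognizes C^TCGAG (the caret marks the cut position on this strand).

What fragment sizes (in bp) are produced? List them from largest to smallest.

86, 63, 31 bp

XhoI sites (CTCGAG) start at positions 86, 149.
XhoI cuts after the first base of each site, so after positions 86, 149.
Linear molecule, 2 cuts → 3 fragments:
  1–86 → 86 bp
  87–149 → 63 bp
  150–180 → 31 bp
Sorted largest to smallest: 86, 63, 31 bp.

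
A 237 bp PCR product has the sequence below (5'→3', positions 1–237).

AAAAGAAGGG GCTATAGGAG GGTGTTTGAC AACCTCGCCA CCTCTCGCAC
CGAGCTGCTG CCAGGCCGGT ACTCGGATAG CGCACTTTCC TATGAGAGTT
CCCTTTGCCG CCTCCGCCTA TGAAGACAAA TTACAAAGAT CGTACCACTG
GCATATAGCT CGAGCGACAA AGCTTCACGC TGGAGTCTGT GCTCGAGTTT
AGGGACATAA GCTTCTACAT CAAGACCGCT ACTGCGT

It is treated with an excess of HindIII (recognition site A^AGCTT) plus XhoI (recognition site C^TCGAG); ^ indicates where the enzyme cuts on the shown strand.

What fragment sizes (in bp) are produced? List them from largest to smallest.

159, 28, 22, 17, 11 bp

HindIII sites (AAGCTT) start at positions 170, 209.
HindIII cuts after the first base of each site, so after positions 170, 209.
XhoI sites (CTCGAG) start at positions 159, 192.
XhoI cuts after the first base of each site, so after positions 159, 192.
Combined cut positions: 159, 170, 192, 209.
Linear molecule, 4 cuts → 5 fragments:
  1–159 → 159 bp
  160–170 → 11 bp
  171–192 → 22 bp
  193–209 → 17 bp
  210–237 → 28 bp
Sorted largest to smallest: 159, 28, 22, 17, 11 bp.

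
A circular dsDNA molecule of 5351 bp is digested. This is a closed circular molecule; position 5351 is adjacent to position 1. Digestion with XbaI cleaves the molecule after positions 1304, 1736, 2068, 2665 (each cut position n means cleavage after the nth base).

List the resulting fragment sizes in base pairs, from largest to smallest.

3990, 597, 432, 332 bp

Circular molecule, 4 cuts → 4 fragments:
  1736 − 1304 = 432 bp
  2068 − 1736 = 332 bp
  2665 − 2068 = 597 bp
  wrap: 5351 − 2665 + 1304 = 3990 bp
Sorted largest to smallest: 3990, 597, 432, 332 bp.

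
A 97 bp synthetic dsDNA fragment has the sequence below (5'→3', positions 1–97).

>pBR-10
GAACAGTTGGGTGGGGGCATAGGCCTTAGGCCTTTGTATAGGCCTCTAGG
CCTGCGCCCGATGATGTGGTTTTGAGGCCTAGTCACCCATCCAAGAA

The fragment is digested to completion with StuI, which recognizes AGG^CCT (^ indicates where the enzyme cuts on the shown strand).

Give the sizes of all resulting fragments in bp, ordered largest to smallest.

27, 23, 20, 12, 8, 7 bp

StuI sites (AGGCCT) start at positions 21, 28, 40, 48, 75.
StuI cuts after base 3 of each site, so after positions 23, 30, 42, 50, 77.
Linear molecule, 5 cuts → 6 fragments:
  1–23 → 23 bp
  24–30 → 7 bp
  31–42 → 12 bp
  43–50 → 8 bp
  51–77 → 27 bp
  78–97 → 20 bp
Sorted largest to smallest: 27, 23, 20, 12, 8, 7 bp.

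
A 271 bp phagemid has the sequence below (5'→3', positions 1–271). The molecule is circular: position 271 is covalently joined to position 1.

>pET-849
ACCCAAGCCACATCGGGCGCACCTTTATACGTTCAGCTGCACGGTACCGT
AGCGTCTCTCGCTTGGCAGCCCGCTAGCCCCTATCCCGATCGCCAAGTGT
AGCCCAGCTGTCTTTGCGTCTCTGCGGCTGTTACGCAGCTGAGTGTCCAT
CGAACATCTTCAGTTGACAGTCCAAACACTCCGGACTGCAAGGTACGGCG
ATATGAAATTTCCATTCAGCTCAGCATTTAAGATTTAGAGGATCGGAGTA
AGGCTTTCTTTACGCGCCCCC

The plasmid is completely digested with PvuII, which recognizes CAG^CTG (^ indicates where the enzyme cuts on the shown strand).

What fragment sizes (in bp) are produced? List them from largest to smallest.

169, 71, 31 bp

PvuII sites (CAGCTG) start at positions 34, 105, 136.
PvuII cuts after base 3 of each site, so after positions 36, 107, 138.
Circular molecule, 3 cuts → 3 fragments:
  37–107 → 71 bp
  108–138 → 31 bp
  139–271 then 1–36 → 133 + 36 = 169 bp
Sorted largest to smallest: 169, 71, 31 bp.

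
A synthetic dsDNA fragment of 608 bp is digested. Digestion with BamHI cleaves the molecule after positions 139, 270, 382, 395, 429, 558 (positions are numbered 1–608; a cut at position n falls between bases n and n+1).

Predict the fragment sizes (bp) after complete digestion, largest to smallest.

139, 131, 129, 112, 50, 34, 13 bp

Linear molecule, 6 cuts → 7 fragments:
  139 − 0 = 139 bp
  270 − 139 = 131 bp
  382 − 270 = 112 bp
  395 − 382 = 13 bp
  429 − 395 = 34 bp
  558 − 429 = 129 bp
  608 − 558 = 50 bp
Sorted largest to smallest: 139, 131, 129, 112, 50, 34, 13 bp.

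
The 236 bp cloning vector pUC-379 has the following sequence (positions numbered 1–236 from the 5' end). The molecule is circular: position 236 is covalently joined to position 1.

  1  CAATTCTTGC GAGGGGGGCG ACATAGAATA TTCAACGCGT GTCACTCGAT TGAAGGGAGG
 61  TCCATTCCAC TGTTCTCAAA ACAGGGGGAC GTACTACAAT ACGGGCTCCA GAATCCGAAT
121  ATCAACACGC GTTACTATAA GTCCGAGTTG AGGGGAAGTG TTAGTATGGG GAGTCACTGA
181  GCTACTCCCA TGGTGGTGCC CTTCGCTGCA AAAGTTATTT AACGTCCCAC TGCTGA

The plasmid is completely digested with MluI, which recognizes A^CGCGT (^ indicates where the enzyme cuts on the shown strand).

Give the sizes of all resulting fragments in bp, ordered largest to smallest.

MluI sites (ACGCGT) start at positions 35, 127.
MluI cuts after the first base of each site, so after positions 35, 127.
Circular molecule, 2 cuts → 2 fragments:
  36–127 → 92 bp
  128–236 then 1–35 → 109 + 35 = 144 bp
Sorted largest to smallest: 144, 92 bp.

144, 92 bp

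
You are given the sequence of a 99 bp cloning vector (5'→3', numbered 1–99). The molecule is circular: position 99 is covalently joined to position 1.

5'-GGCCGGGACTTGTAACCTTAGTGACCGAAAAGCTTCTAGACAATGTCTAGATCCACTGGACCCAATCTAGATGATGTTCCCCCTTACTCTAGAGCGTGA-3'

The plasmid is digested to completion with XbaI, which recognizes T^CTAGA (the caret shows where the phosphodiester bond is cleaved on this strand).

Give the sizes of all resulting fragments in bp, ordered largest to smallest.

XbaI sites (TCTAGA) start at positions 35, 46, 66, 88.
XbaI cuts after the first base of each site, so after positions 35, 46, 66, 88.
Circular molecule, 4 cuts → 4 fragments:
  36–46 → 11 bp
  47–66 → 20 bp
  67–88 → 22 bp
  89–99 then 1–35 → 11 + 35 = 46 bp
Sorted largest to smallest: 46, 22, 20, 11 bp.

46, 22, 20, 11 bp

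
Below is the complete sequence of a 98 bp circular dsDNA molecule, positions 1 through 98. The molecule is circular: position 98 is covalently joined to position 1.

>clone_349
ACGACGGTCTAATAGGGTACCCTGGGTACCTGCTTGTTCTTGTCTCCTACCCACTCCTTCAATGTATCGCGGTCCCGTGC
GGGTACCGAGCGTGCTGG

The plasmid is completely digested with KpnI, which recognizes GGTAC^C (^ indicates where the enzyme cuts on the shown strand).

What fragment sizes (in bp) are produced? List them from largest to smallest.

57, 32, 9 bp

KpnI sites (GGTACC) start at positions 16, 25, 82.
KpnI cuts after base 5 of each site (before the last base), so after positions 20, 29, 86.
Circular molecule, 3 cuts → 3 fragments:
  21–29 → 9 bp
  30–86 → 57 bp
  87–98 then 1–20 → 12 + 20 = 32 bp
Sorted largest to smallest: 57, 32, 9 bp.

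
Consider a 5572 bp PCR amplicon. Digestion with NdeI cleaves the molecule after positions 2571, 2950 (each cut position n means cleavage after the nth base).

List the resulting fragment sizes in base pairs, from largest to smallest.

2622, 2571, 379 bp

Linear molecule, 2 cuts → 3 fragments:
  2571 − 0 = 2571 bp
  2950 − 2571 = 379 bp
  5572 − 2950 = 2622 bp
Sorted largest to smallest: 2622, 2571, 379 bp.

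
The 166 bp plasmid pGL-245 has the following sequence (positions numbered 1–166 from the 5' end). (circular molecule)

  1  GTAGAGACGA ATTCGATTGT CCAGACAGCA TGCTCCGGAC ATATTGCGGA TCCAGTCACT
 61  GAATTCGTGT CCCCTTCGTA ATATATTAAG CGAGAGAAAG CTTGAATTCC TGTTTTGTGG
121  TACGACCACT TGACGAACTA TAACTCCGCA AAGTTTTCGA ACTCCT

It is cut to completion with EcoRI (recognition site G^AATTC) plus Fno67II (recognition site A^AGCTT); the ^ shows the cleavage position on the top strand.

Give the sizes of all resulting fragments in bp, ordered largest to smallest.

71, 52, 37, 6 bp

EcoRI sites (GAATTC) start at positions 9, 61, 104.
EcoRI cuts after the first base of each site, so after positions 9, 61, 104.
The Fno67II site (AAGCTT) starts at position 98.
Fno67II cuts after the first base of each site, so after position 98.
Combined cut positions: 9, 61, 98, 104.
Circular molecule, 4 cuts → 4 fragments:
  10–61 → 52 bp
  62–98 → 37 bp
  99–104 → 6 bp
  105–166 then 1–9 → 62 + 9 = 71 bp
Sorted largest to smallest: 71, 52, 37, 6 bp.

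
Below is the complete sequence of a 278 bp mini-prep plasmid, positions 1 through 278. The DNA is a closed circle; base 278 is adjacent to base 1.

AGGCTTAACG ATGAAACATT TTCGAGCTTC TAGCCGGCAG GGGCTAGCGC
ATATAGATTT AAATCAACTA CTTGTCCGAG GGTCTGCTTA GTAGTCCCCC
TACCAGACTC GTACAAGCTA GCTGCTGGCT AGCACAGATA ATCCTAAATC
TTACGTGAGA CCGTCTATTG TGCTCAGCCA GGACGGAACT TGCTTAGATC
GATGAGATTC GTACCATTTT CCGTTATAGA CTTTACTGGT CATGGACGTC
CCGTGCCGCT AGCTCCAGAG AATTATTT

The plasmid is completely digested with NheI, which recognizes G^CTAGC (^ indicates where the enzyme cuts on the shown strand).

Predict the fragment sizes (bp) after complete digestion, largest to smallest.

NheI sites (GCTAGC) start at positions 43, 117, 128, 258.
NheI cuts after the first base of each site, so after positions 43, 117, 128, 258.
Circular molecule, 4 cuts → 4 fragments:
  44–117 → 74 bp
  118–128 → 11 bp
  129–258 → 130 bp
  259–278 then 1–43 → 20 + 43 = 63 bp
Sorted largest to smallest: 130, 74, 63, 11 bp.

130, 74, 63, 11 bp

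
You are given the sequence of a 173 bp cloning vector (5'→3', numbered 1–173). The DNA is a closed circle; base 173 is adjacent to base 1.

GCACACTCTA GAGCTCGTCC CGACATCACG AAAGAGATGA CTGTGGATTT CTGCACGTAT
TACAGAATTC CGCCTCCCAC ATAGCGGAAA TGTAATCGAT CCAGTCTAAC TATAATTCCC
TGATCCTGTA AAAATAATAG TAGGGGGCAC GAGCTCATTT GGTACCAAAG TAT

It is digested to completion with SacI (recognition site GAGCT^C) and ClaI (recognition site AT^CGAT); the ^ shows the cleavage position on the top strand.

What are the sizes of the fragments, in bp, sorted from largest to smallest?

81, 59, 33 bp

SacI sites (GAGCTC) start at positions 11, 151.
SacI cuts after base 5 of each site (before the last base), so after positions 15, 155.
The ClaI site (ATCGAT) starts at position 95.
ClaI cuts after base 2 of each site, so after position 96.
Combined cut positions: 15, 96, 155.
Circular molecule, 3 cuts → 3 fragments:
  16–96 → 81 bp
  97–155 → 59 bp
  156–173 then 1–15 → 18 + 15 = 33 bp
Sorted largest to smallest: 81, 59, 33 bp.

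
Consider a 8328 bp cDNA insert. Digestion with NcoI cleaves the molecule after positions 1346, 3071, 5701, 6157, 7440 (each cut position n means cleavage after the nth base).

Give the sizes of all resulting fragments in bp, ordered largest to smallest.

Linear molecule, 5 cuts → 6 fragments:
  1346 − 0 = 1346 bp
  3071 − 1346 = 1725 bp
  5701 − 3071 = 2630 bp
  6157 − 5701 = 456 bp
  7440 − 6157 = 1283 bp
  8328 − 7440 = 888 bp
Sorted largest to smallest: 2630, 1725, 1346, 1283, 888, 456 bp.

2630, 1725, 1346, 1283, 888, 456 bp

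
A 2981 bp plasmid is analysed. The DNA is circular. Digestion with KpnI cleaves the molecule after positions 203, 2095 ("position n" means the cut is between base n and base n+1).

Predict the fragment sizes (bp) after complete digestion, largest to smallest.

1892, 1089 bp

Circular molecule, 2 cuts → 2 fragments:
  2095 − 203 = 1892 bp
  wrap: 2981 − 2095 + 203 = 1089 bp
Sorted largest to smallest: 1892, 1089 bp.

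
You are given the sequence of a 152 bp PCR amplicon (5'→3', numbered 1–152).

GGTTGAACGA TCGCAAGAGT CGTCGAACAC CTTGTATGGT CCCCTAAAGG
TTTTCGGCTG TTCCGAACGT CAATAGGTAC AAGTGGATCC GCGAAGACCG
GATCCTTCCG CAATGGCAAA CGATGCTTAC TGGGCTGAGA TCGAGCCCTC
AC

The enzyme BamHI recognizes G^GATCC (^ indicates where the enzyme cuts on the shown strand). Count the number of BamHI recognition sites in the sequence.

2

GGATCC occurs starting at positions 85, 100.
BamHI cuts at 2 sites.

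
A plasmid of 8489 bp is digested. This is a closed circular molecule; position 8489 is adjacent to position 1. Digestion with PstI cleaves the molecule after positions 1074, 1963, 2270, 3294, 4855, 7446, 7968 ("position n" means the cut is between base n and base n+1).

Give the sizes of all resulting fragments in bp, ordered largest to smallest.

Circular molecule, 7 cuts → 7 fragments:
  1963 − 1074 = 889 bp
  2270 − 1963 = 307 bp
  3294 − 2270 = 1024 bp
  4855 − 3294 = 1561 bp
  7446 − 4855 = 2591 bp
  7968 − 7446 = 522 bp
  wrap: 8489 − 7968 + 1074 = 1595 bp
Sorted largest to smallest: 2591, 1595, 1561, 1024, 889, 522, 307 bp.

2591, 1595, 1561, 1024, 889, 522, 307 bp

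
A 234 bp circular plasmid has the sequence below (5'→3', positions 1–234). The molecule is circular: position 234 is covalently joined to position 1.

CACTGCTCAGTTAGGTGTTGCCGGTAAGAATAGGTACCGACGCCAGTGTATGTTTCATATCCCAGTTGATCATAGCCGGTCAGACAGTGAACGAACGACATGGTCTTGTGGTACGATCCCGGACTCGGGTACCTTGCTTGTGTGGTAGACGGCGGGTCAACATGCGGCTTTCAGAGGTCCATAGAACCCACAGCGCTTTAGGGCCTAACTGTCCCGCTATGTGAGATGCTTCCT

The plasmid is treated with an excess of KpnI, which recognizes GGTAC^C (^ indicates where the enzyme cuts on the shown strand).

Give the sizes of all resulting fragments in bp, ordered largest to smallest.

KpnI sites (GGTACC) start at positions 33, 128.
KpnI cuts after base 5 of each site (before the last base), so after positions 37, 132.
Circular molecule, 2 cuts → 2 fragments:
  38–132 → 95 bp
  133–234 then 1–37 → 102 + 37 = 139 bp
Sorted largest to smallest: 139, 95 bp.

139, 95 bp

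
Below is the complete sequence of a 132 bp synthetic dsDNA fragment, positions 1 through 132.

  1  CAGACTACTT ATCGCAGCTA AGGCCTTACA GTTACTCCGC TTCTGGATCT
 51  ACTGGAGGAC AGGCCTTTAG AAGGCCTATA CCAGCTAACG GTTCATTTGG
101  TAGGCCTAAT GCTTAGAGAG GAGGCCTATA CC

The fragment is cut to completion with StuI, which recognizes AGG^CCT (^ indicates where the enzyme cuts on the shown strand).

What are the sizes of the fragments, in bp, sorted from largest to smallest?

StuI sites (AGGCCT) start at positions 21, 61, 72, 102, 122.
StuI cuts after base 3 of each site, so after positions 23, 63, 74, 104, 124.
Linear molecule, 5 cuts → 6 fragments:
  1–23 → 23 bp
  24–63 → 40 bp
  64–74 → 11 bp
  75–104 → 30 bp
  105–124 → 20 bp
  125–132 → 8 bp
Sorted largest to smallest: 40, 30, 23, 20, 11, 8 bp.

40, 30, 23, 20, 11, 8 bp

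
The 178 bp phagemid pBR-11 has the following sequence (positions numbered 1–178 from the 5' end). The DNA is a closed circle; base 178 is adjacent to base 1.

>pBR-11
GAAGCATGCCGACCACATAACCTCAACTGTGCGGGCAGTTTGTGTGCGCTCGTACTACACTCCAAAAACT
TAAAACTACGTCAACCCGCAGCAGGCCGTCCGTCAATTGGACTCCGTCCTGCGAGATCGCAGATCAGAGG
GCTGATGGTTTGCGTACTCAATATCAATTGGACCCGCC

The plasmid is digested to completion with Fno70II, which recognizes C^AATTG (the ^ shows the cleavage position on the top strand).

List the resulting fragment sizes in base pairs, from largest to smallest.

Fno70II sites (CAATTG) start at positions 104, 165.
Fno70II cuts after the first base of each site, so after positions 104, 165.
Circular molecule, 2 cuts → 2 fragments:
  105–165 → 61 bp
  166–178 then 1–104 → 13 + 104 = 117 bp
Sorted largest to smallest: 117, 61 bp.

117, 61 bp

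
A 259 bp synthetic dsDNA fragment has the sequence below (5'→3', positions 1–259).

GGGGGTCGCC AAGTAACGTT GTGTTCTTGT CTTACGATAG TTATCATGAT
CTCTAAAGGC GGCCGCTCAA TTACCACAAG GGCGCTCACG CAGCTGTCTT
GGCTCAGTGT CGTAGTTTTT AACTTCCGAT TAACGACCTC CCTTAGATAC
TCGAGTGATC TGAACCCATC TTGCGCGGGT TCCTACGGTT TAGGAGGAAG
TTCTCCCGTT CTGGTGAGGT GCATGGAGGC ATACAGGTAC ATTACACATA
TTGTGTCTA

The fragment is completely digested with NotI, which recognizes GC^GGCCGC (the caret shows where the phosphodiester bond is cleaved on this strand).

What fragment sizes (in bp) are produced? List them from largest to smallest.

The NotI site (GCGGCCGC) starts at position 59.
NotI cuts after base 2 of each site, so after position 60.
Linear molecule, 1 cut → 2 fragments:
  1–60 → 60 bp
  61–259 → 199 bp
Sorted largest to smallest: 199, 60 bp.

199, 60 bp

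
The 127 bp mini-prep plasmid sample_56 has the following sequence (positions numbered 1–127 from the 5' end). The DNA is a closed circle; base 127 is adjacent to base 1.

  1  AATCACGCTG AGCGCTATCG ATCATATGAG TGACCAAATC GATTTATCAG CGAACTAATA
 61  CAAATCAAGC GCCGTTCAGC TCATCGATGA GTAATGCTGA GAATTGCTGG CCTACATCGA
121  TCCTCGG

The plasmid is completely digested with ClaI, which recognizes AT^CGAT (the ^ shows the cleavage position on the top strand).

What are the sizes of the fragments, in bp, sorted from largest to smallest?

45, 33, 28, 21 bp

ClaI sites (ATCGAT) start at positions 17, 38, 83, 116.
ClaI cuts after base 2 of each site, so after positions 18, 39, 84, 117.
Circular molecule, 4 cuts → 4 fragments:
  19–39 → 21 bp
  40–84 → 45 bp
  85–117 → 33 bp
  118–127 then 1–18 → 10 + 18 = 28 bp
Sorted largest to smallest: 45, 33, 28, 21 bp.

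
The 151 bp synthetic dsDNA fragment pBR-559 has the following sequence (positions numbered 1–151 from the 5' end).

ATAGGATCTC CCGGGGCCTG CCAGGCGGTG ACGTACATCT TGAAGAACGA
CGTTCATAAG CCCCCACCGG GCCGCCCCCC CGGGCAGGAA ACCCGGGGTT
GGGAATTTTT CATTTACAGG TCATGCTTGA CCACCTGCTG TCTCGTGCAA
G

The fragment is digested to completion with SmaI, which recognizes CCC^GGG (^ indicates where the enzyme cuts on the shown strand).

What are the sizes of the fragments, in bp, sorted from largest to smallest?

69, 57, 13, 12 bp

SmaI sites (CCCGGG) start at positions 10, 79, 92.
SmaI cuts after base 3 of each site, so after positions 12, 81, 94.
Linear molecule, 3 cuts → 4 fragments:
  1–12 → 12 bp
  13–81 → 69 bp
  82–94 → 13 bp
  95–151 → 57 bp
Sorted largest to smallest: 69, 57, 13, 12 bp.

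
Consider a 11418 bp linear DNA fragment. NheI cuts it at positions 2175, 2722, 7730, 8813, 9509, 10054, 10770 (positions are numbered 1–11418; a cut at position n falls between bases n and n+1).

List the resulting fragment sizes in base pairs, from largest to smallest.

Linear molecule, 7 cuts → 8 fragments:
  2175 − 0 = 2175 bp
  2722 − 2175 = 547 bp
  7730 − 2722 = 5008 bp
  8813 − 7730 = 1083 bp
  9509 − 8813 = 696 bp
  10054 − 9509 = 545 bp
  10770 − 10054 = 716 bp
  11418 − 10770 = 648 bp
Sorted largest to smallest: 5008, 2175, 1083, 716, 696, 648, 547, 545 bp.

5008, 2175, 1083, 716, 696, 648, 547, 545 bp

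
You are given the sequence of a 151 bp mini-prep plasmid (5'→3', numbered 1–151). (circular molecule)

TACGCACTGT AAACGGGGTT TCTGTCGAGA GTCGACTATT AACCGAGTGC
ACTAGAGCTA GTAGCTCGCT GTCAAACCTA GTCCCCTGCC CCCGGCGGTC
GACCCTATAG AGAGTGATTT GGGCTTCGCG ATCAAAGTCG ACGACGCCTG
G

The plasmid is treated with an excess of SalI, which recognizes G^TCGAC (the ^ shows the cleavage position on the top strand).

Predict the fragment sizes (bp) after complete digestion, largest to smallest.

SalI sites (GTCGAC) start at positions 31, 98, 137.
SalI cuts after the first base of each site, so after positions 31, 98, 137.
Circular molecule, 3 cuts → 3 fragments:
  32–98 → 67 bp
  99–137 → 39 bp
  138–151 then 1–31 → 14 + 31 = 45 bp
Sorted largest to smallest: 67, 45, 39 bp.

67, 45, 39 bp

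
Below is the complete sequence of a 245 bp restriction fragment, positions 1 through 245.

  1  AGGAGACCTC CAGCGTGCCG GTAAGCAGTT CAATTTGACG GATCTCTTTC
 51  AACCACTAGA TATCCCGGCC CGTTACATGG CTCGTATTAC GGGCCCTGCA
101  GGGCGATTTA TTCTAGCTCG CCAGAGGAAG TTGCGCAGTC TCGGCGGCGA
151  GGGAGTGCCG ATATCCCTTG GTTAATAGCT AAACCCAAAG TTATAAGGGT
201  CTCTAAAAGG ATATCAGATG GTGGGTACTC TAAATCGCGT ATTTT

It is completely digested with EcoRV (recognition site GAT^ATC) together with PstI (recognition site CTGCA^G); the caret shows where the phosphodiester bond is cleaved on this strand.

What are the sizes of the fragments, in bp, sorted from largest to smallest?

EcoRV sites (GATATC) start at positions 59, 160, 210.
EcoRV cuts after base 3 of each site, so after positions 61, 162, 212.
The PstI site (CTGCAG) starts at position 96.
PstI cuts after base 5 of each site (before the last base), so after position 100.
Combined cut positions: 61, 100, 162, 212.
Linear molecule, 4 cuts → 5 fragments:
  1–61 → 61 bp
  62–100 → 39 bp
  101–162 → 62 bp
  163–212 → 50 bp
  213–245 → 33 bp
Sorted largest to smallest: 62, 61, 50, 39, 33 bp.

62, 61, 50, 39, 33 bp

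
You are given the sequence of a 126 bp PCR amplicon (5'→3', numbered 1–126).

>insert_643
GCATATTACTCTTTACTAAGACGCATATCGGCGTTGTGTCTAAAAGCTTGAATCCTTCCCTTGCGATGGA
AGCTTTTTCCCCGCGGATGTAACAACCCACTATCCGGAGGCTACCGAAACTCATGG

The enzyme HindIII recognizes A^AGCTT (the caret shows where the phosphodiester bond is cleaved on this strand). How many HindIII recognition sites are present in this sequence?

AAGCTT occurs starting at positions 44, 70.
HindIII cuts at 2 sites.

2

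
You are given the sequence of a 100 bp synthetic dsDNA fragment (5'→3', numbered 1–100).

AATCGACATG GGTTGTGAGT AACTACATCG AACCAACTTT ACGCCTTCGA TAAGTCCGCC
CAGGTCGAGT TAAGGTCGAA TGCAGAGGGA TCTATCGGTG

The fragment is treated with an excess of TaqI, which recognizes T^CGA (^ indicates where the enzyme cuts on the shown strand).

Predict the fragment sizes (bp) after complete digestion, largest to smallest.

25, 24, 19, 18, 11, 3 bp

TaqI sites (TCGA) start at positions 3, 28, 47, 65, 76.
TaqI cuts after the first base of each site, so after positions 3, 28, 47, 65, 76.
Linear molecule, 5 cuts → 6 fragments:
  1–3 → 3 bp
  4–28 → 25 bp
  29–47 → 19 bp
  48–65 → 18 bp
  66–76 → 11 bp
  77–100 → 24 bp
Sorted largest to smallest: 25, 24, 19, 18, 11, 3 bp.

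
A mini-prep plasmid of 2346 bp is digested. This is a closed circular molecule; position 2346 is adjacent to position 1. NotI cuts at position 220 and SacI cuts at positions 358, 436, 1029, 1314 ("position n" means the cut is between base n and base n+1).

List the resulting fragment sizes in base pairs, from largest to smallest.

Combined cut positions (sorted): 220, 358, 436, 1029, 1314.
Circular molecule, 5 cuts → 5 fragments:
  358 − 220 = 138 bp
  436 − 358 = 78 bp
  1029 − 436 = 593 bp
  1314 − 1029 = 285 bp
  wrap: 2346 − 1314 + 220 = 1252 bp
Sorted largest to smallest: 1252, 593, 285, 138, 78 bp.

1252, 593, 285, 138, 78 bp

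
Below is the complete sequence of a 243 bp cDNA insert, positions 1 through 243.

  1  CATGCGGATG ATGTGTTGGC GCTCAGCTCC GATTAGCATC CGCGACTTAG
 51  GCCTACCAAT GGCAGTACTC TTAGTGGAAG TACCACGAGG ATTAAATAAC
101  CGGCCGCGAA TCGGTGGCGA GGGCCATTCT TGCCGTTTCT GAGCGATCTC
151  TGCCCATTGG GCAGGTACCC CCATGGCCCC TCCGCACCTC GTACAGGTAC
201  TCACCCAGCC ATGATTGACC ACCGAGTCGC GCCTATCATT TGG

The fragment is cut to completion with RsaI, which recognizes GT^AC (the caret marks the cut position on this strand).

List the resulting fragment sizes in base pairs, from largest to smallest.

RsaI sites (GTAC) start at positions 65, 80, 165, 191, 197.
RsaI cuts after base 2 of each site, so after positions 66, 81, 166, 192, 198.
Linear molecule, 5 cuts → 6 fragments:
  1–66 → 66 bp
  67–81 → 15 bp
  82–166 → 85 bp
  167–192 → 26 bp
  193–198 → 6 bp
  199–243 → 45 bp
Sorted largest to smallest: 85, 66, 45, 26, 15, 6 bp.

85, 66, 45, 26, 15, 6 bp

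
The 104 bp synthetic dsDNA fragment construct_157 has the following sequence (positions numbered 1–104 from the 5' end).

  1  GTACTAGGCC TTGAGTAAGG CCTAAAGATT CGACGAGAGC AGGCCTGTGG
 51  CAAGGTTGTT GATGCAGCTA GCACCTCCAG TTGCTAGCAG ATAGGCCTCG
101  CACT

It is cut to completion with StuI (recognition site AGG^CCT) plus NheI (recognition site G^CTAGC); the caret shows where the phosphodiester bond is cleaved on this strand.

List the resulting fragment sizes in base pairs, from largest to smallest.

24, 23, 16, 12, 12, 9, 8 bp

StuI sites (AGGCCT) start at positions 6, 18, 41, 93.
StuI cuts after base 3 of each site, so after positions 8, 20, 43, 95.
NheI sites (GCTAGC) start at positions 67, 83.
NheI cuts after the first base of each site, so after positions 67, 83.
Combined cut positions: 8, 20, 43, 67, 83, 95.
Linear molecule, 6 cuts → 7 fragments:
  1–8 → 8 bp
  9–20 → 12 bp
  21–43 → 23 bp
  44–67 → 24 bp
  68–83 → 16 bp
  84–95 → 12 bp
  96–104 → 9 bp
Sorted largest to smallest: 24, 23, 16, 12, 12, 9, 8 bp.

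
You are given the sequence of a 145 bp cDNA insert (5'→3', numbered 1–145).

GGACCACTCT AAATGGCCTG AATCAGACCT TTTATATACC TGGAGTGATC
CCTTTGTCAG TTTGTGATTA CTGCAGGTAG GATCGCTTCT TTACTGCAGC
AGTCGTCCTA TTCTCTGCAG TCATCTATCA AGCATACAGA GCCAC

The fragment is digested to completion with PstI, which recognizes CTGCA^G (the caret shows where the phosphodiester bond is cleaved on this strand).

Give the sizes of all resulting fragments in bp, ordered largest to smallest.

75, 26, 23, 21 bp

PstI sites (CTGCAG) start at positions 71, 94, 115.
PstI cuts after base 5 of each site (before the last base), so after positions 75, 98, 119.
Linear molecule, 3 cuts → 4 fragments:
  1–75 → 75 bp
  76–98 → 23 bp
  99–119 → 21 bp
  120–145 → 26 bp
Sorted largest to smallest: 75, 26, 23, 21 bp.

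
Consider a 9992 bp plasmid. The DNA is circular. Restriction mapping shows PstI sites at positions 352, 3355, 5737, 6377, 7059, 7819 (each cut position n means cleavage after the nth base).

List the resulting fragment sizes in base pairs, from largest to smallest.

3003, 2525, 2382, 760, 682, 640 bp

Circular molecule, 6 cuts → 6 fragments:
  3355 − 352 = 3003 bp
  5737 − 3355 = 2382 bp
  6377 − 5737 = 640 bp
  7059 − 6377 = 682 bp
  7819 − 7059 = 760 bp
  wrap: 9992 − 7819 + 352 = 2525 bp
Sorted largest to smallest: 3003, 2525, 2382, 760, 682, 640 bp.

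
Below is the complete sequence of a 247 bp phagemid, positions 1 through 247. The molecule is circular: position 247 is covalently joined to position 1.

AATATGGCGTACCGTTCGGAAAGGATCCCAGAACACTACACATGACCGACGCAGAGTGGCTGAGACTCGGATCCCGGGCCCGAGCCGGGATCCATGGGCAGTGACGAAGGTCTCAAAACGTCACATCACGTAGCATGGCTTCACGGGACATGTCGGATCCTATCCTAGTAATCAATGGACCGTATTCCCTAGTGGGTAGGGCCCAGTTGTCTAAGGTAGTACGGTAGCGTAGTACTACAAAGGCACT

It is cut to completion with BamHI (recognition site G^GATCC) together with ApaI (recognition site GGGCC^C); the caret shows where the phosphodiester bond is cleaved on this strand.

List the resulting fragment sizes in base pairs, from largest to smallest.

67, 67, 48, 46, 11, 8 bp

BamHI sites (GGATCC) start at positions 23, 69, 88, 155.
BamHI cuts after the first base of each site, so after positions 23, 69, 88, 155.
ApaI sites (GGGCCC) start at positions 76, 199.
ApaI cuts after base 5 of each site (before the last base), so after positions 80, 203.
Combined cut positions: 23, 69, 80, 88, 155, 203.
Circular molecule, 6 cuts → 6 fragments:
  24–69 → 46 bp
  70–80 → 11 bp
  81–88 → 8 bp
  89–155 → 67 bp
  156–203 → 48 bp
  204–247 then 1–23 → 44 + 23 = 67 bp
Sorted largest to smallest: 67, 67, 48, 46, 11, 8 bp.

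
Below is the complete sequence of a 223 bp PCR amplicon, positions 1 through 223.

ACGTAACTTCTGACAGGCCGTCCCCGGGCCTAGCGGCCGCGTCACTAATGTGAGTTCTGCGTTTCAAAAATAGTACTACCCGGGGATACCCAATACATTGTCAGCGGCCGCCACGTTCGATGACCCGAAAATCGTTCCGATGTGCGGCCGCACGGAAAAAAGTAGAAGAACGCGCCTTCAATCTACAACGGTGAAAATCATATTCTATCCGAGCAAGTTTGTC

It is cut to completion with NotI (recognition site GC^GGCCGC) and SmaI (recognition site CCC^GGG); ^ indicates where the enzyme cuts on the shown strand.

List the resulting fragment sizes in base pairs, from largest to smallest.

NotI sites (GCGGCCGC) start at positions 33, 104, 144.
NotI cuts after base 2 of each site, so after positions 34, 105, 145.
SmaI sites (CCCGGG) start at positions 23, 79.
SmaI cuts after base 3 of each site, so after positions 25, 81.
Combined cut positions: 25, 34, 81, 105, 145.
Linear molecule, 5 cuts → 6 fragments:
  1–25 → 25 bp
  26–34 → 9 bp
  35–81 → 47 bp
  82–105 → 24 bp
  106–145 → 40 bp
  146–223 → 78 bp
Sorted largest to smallest: 78, 47, 40, 25, 24, 9 bp.

78, 47, 40, 25, 24, 9 bp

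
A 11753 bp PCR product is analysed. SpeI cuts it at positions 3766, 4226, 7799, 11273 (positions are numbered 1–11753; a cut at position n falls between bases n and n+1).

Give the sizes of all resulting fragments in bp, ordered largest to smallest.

3766, 3573, 3474, 480, 460 bp

Linear molecule, 4 cuts → 5 fragments:
  3766 − 0 = 3766 bp
  4226 − 3766 = 460 bp
  7799 − 4226 = 3573 bp
  11273 − 7799 = 3474 bp
  11753 − 11273 = 480 bp
Sorted largest to smallest: 3766, 3573, 3474, 480, 460 bp.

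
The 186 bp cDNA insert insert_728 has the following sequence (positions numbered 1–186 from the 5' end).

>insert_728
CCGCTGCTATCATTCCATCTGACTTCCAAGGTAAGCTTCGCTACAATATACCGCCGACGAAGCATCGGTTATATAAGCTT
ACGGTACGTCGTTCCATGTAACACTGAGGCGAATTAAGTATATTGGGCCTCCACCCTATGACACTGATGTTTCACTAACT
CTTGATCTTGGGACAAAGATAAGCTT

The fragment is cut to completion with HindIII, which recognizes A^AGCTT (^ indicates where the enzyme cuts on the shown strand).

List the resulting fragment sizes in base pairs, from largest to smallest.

HindIII sites (AAGCTT) start at positions 33, 75, 181.
HindIII cuts after the first base of each site, so after positions 33, 75, 181.
Linear molecule, 3 cuts → 4 fragments:
  1–33 → 33 bp
  34–75 → 42 bp
  76–181 → 106 bp
  182–186 → 5 bp
Sorted largest to smallest: 106, 42, 33, 5 bp.

106, 42, 33, 5 bp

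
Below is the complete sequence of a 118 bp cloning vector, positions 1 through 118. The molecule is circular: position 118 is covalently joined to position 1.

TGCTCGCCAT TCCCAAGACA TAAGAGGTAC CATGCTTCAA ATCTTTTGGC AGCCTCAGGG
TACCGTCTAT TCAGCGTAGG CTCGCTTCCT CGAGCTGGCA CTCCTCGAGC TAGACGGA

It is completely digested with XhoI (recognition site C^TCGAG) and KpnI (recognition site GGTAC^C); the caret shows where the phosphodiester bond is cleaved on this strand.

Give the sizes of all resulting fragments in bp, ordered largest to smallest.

XhoI sites (CTCGAG) start at positions 89, 104.
XhoI cuts after the first base of each site, so after positions 89, 104.
KpnI sites (GGTACC) start at positions 26, 59.
KpnI cuts after base 5 of each site (before the last base), so after positions 30, 63.
Combined cut positions: 30, 63, 89, 104.
Circular molecule, 4 cuts → 4 fragments:
  31–63 → 33 bp
  64–89 → 26 bp
  90–104 → 15 bp
  105–118 then 1–30 → 14 + 30 = 44 bp
Sorted largest to smallest: 44, 33, 26, 15 bp.

44, 33, 26, 15 bp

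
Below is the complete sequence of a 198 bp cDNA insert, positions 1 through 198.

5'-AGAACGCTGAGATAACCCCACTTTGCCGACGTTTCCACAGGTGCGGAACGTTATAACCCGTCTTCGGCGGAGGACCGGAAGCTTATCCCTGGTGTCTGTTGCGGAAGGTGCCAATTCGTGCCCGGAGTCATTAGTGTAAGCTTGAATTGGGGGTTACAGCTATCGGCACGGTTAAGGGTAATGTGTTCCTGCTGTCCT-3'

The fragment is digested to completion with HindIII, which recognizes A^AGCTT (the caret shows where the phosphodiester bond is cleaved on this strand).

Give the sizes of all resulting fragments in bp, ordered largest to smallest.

HindIII sites (AAGCTT) start at positions 79, 138.
HindIII cuts after the first base of each site, so after positions 79, 138.
Linear molecule, 2 cuts → 3 fragments:
  1–79 → 79 bp
  80–138 → 59 bp
  139–198 → 60 bp
Sorted largest to smallest: 79, 60, 59 bp.

79, 60, 59 bp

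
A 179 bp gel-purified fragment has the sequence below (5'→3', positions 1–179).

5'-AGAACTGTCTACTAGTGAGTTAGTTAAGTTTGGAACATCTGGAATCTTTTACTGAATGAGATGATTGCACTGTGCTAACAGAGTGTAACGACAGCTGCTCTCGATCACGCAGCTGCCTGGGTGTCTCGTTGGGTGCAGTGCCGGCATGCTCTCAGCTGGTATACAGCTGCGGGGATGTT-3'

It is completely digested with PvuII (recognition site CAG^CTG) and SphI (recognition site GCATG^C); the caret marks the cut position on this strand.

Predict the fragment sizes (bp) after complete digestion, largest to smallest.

PvuII sites (CAGCTG) start at positions 92, 110, 153, 164.
PvuII cuts after base 3 of each site, so after positions 94, 112, 155, 166.
The SphI site (GCATGC) starts at position 144.
SphI cuts after base 5 of each site (before the last base), so after position 148.
Combined cut positions: 94, 112, 148, 155, 166.
Linear molecule, 5 cuts → 6 fragments:
  1–94 → 94 bp
  95–112 → 18 bp
  113–148 → 36 bp
  149–155 → 7 bp
  156–166 → 11 bp
  167–179 → 13 bp
Sorted largest to smallest: 94, 36, 18, 13, 11, 7 bp.

94, 36, 18, 13, 11, 7 bp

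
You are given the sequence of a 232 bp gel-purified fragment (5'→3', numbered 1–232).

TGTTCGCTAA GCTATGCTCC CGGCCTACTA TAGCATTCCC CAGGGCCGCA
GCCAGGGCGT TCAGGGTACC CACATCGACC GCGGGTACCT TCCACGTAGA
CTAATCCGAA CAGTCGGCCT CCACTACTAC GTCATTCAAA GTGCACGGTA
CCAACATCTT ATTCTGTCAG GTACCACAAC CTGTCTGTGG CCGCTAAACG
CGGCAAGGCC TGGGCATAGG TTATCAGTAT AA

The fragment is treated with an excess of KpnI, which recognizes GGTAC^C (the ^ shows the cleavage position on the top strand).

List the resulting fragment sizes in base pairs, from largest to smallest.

69, 63, 58, 23, 19 bp

KpnI sites (GGTACC) start at positions 65, 84, 147, 170.
KpnI cuts after base 5 of each site (before the last base), so after positions 69, 88, 151, 174.
Linear molecule, 4 cuts → 5 fragments:
  1–69 → 69 bp
  70–88 → 19 bp
  89–151 → 63 bp
  152–174 → 23 bp
  175–232 → 58 bp
Sorted largest to smallest: 69, 63, 58, 23, 19 bp.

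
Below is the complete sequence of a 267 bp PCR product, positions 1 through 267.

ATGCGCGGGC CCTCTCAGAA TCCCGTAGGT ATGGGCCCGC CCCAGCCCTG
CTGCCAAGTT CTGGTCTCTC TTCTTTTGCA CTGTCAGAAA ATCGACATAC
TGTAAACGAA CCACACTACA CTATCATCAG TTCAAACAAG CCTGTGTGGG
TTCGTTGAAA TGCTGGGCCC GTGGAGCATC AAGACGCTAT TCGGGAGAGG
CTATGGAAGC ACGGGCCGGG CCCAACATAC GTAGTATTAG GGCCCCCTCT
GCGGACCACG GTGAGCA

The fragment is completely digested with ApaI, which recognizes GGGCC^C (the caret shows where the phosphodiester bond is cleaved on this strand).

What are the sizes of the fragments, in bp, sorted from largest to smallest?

132, 53, 26, 23, 22, 11 bp

ApaI sites (GGGCCC) start at positions 7, 33, 165, 218, 240.
ApaI cuts after base 5 of each site (before the last base), so after positions 11, 37, 169, 222, 244.
Linear molecule, 5 cuts → 6 fragments:
  1–11 → 11 bp
  12–37 → 26 bp
  38–169 → 132 bp
  170–222 → 53 bp
  223–244 → 22 bp
  245–267 → 23 bp
Sorted largest to smallest: 132, 53, 26, 23, 22, 11 bp.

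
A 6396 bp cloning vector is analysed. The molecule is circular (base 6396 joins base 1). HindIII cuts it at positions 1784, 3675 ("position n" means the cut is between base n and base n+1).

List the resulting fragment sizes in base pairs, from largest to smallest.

Circular molecule, 2 cuts → 2 fragments:
  3675 − 1784 = 1891 bp
  wrap: 6396 − 3675 + 1784 = 4505 bp
Sorted largest to smallest: 4505, 1891 bp.

4505, 1891 bp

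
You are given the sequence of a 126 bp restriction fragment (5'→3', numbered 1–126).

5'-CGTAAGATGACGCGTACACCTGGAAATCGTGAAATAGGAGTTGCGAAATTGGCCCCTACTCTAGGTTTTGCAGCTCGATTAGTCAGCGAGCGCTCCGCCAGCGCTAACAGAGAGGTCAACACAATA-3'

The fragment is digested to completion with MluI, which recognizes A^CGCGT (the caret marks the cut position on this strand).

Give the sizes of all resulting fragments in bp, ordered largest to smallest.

116, 10 bp

The MluI site (ACGCGT) starts at position 10.
MluI cuts after the first base of each site, so after position 10.
Linear molecule, 1 cut → 2 fragments:
  1–10 → 10 bp
  11–126 → 116 bp
Sorted largest to smallest: 116, 10 bp.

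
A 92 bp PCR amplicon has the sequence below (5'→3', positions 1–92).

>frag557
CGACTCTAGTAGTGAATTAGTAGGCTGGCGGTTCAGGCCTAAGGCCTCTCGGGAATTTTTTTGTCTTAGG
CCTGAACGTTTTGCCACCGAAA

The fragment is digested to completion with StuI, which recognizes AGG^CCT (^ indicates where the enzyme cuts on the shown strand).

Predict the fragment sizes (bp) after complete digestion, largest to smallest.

37, 26, 22, 7 bp

StuI sites (AGGCCT) start at positions 35, 42, 68.
StuI cuts after base 3 of each site, so after positions 37, 44, 70.
Linear molecule, 3 cuts → 4 fragments:
  1–37 → 37 bp
  38–44 → 7 bp
  45–70 → 26 bp
  71–92 → 22 bp
Sorted largest to smallest: 37, 26, 22, 7 bp.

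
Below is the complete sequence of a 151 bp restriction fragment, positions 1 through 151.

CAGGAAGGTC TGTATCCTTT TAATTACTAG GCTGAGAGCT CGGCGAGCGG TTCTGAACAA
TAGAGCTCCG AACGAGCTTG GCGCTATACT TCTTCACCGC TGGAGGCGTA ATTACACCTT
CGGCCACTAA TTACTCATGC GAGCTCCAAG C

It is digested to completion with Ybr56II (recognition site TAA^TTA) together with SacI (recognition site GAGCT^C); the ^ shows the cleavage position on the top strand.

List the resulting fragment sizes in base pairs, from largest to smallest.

Ybr56II sites (TAATTA) start at positions 21, 109, 128.
Ybr56II cuts after base 3 of each site, so after positions 23, 111, 130.
SacI sites (GAGCTC) start at positions 36, 63, 141.
SacI cuts after base 5 of each site (before the last base), so after positions 40, 67, 145.
Combined cut positions: 23, 40, 67, 111, 130, 145.
Linear molecule, 6 cuts → 7 fragments:
  1–23 → 23 bp
  24–40 → 17 bp
  41–67 → 27 bp
  68–111 → 44 bp
  112–130 → 19 bp
  131–145 → 15 bp
  146–151 → 6 bp
Sorted largest to smallest: 44, 27, 23, 19, 17, 15, 6 bp.

44, 27, 23, 19, 17, 15, 6 bp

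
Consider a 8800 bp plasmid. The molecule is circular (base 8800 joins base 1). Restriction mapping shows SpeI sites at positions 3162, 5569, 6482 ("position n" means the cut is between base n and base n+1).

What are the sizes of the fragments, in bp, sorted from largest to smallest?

Circular molecule, 3 cuts → 3 fragments:
  5569 − 3162 = 2407 bp
  6482 − 5569 = 913 bp
  wrap: 8800 − 6482 + 3162 = 5480 bp
Sorted largest to smallest: 5480, 2407, 913 bp.

5480, 2407, 913 bp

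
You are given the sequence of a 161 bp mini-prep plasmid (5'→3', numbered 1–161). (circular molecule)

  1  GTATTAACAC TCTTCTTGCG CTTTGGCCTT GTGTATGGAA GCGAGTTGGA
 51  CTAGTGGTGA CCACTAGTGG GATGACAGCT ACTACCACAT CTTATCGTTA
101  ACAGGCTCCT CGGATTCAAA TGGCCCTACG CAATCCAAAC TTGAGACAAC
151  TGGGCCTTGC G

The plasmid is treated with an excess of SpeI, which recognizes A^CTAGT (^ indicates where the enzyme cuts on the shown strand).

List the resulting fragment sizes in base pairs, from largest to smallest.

SpeI sites (ACTAGT) start at positions 50, 63.
SpeI cuts after the first base of each site, so after positions 50, 63.
Circular molecule, 2 cuts → 2 fragments:
  51–63 → 13 bp
  64–161 then 1–50 → 98 + 50 = 148 bp
Sorted largest to smallest: 148, 13 bp.

148, 13 bp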